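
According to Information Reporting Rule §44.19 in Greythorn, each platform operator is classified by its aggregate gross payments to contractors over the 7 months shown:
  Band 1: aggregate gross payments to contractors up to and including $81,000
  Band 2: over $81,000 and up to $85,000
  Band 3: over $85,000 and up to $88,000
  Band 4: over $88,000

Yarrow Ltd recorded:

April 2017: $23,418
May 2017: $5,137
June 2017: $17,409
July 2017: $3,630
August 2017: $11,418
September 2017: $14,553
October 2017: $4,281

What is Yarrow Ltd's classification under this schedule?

Aggregate gross payments to contractors: $23,418 + $5,137 + $17,409 + $3,630 + $11,418 + $14,553 + $4,281 = $79,846.
$79,846 ≤ $81,000, so Band 1 applies.

Band 1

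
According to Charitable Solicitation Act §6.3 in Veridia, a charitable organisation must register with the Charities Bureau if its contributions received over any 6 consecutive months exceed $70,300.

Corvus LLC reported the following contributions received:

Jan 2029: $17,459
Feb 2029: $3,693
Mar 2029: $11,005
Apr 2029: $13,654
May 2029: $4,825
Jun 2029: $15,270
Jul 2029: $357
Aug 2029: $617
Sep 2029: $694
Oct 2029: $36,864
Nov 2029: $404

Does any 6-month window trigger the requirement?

No

Jan 2029–Jun 2029: $17,459 + $3,693 + $11,005 + $13,654 + $4,825 + $15,270 = $65,906 (under)
Feb 2029–Jul 2029: $3,693 + $11,005 + $13,654 + $4,825 + $15,270 + $357 = $48,804 (under)
Mar 2029–Aug 2029: $11,005 + $13,654 + $4,825 + $15,270 + $357 + $617 = $45,728 (under)
Apr 2029–Sep 2029: $13,654 + $4,825 + $15,270 + $357 + $617 + $694 = $35,417 (under)
May 2029–Oct 2029: $4,825 + $15,270 + $357 + $617 + $694 + $36,864 = $58,627 (under)
Jun 2029–Nov 2029: $15,270 + $357 + $617 + $694 + $36,864 + $404 = $54,206 (under)
No window exceeds $70,300.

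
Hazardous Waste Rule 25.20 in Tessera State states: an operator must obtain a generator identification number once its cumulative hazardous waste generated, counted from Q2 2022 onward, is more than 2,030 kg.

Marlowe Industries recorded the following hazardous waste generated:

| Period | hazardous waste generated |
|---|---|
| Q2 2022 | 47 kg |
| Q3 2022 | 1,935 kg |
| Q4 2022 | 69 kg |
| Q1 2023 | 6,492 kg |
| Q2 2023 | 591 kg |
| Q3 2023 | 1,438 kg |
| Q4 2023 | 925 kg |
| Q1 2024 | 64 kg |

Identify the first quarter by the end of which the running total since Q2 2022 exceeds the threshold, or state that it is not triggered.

Through Q2 2022: 47 kg
Through Q3 2022: 1,982 kg
Through Q4 2022: 2,051 kg ← exceeds threshold

Q4 2022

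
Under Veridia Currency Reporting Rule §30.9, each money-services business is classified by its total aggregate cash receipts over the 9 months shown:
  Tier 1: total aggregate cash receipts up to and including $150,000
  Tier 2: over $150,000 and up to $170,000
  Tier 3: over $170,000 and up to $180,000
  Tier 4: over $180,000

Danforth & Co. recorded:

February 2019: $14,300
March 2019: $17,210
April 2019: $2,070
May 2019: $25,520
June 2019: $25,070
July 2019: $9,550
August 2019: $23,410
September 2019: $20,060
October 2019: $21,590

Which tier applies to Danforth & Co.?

Total aggregate cash receipts: $14,300 + $17,210 + $2,070 + $25,520 + $25,070 + $9,550 + $23,410 + $20,060 + $21,590 = $158,780.
$150,000 < $158,780 ≤ $170,000, so Tier 2 applies.

Tier 2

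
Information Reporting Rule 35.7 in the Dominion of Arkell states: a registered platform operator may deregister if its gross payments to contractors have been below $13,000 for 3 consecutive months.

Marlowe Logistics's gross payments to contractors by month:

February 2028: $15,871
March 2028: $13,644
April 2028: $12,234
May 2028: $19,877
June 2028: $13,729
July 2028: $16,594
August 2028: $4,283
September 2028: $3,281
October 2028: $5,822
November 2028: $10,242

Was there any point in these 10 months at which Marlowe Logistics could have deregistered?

Yes

Months below $13,000: April 2028, August 2028, September 2028, October 2028, November 2028.
Longest run of consecutive months below the threshold: 4.
4 ≥ 3, so Marlowe Logistics became eligible.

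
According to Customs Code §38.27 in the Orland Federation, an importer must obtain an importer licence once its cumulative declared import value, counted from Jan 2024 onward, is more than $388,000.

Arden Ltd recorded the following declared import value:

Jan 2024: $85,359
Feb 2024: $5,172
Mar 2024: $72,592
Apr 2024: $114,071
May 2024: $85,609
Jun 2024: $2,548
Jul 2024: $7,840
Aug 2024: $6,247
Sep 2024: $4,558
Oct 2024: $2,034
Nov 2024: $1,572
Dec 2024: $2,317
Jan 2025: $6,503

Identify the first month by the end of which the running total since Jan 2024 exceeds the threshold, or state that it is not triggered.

Dec 2024

Through Jan 2024: $85,359
Through Feb 2024: $90,531
Through Mar 2024: $163,123
Through Apr 2024: $277,194
Through May 2024: $362,803
Through Jun 2024: $365,351
Through Jul 2024: $373,191
Through Aug 2024: $379,438
Through Sep 2024: $383,996
Through Oct 2024: $386,030
Through Nov 2024: $387,602
Through Dec 2024: $389,919 ← exceeds threshold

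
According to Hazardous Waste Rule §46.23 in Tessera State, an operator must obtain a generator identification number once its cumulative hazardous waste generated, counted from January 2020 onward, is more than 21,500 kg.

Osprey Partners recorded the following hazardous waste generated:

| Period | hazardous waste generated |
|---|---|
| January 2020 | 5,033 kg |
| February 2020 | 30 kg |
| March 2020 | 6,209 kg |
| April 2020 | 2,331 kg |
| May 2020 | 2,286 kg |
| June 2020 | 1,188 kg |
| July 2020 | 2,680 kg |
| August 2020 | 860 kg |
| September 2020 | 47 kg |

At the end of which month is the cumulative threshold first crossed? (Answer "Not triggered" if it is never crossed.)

Through January 2020: 5,033 kg
Through February 2020: 5,063 kg
Through March 2020: 11,272 kg
Through April 2020: 13,603 kg
Through May 2020: 15,889 kg
Through June 2020: 17,077 kg
Through July 2020: 19,757 kg
Through August 2020: 20,617 kg
Through September 2020: 20,664 kg
Final cumulative total 20,664 kg ≤ 21,500 kg; the threshold is never exceeded.

Not triggered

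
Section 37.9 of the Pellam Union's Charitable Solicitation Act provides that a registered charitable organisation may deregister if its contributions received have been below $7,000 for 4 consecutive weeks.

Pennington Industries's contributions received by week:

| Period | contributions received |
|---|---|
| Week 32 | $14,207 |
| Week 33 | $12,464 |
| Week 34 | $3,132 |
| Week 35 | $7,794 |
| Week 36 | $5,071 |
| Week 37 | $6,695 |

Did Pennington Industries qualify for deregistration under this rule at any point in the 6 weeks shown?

Weeks below $7,000: Week 34, Week 36, Week 37.
Longest run of consecutive weeks below the threshold: 2.
2 < 4, so Pennington Industries never became eligible.

No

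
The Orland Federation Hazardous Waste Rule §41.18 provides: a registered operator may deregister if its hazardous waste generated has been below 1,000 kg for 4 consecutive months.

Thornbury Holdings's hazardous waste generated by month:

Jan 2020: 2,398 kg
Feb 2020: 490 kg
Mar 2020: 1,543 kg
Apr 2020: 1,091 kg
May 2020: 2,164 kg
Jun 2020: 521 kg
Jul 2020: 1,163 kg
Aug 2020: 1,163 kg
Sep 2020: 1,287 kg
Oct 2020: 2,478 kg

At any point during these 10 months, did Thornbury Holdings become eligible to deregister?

No

Months below 1,000 kg: Feb 2020, Jun 2020.
Longest run of consecutive months below the threshold: 1.
1 < 4, so Thornbury Holdings never became eligible.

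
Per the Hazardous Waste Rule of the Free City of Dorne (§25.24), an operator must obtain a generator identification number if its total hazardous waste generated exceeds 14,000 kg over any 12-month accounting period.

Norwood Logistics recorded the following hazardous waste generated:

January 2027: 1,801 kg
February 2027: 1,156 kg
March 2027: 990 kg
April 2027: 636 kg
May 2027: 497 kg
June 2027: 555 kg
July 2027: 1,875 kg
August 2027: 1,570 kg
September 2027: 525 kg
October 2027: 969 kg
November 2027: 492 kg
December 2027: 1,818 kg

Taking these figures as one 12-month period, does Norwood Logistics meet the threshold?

No

Total hazardous waste generated: 1,801 kg + 1,156 kg + 990 kg + 636 kg + 497 kg + 555 kg + 1,875 kg + 1,570 kg + 525 kg + 969 kg + 492 kg + 1,818 kg = 12,884 kg.
12,884 kg ≤ 14,000 kg, so the threshold is not exceeded.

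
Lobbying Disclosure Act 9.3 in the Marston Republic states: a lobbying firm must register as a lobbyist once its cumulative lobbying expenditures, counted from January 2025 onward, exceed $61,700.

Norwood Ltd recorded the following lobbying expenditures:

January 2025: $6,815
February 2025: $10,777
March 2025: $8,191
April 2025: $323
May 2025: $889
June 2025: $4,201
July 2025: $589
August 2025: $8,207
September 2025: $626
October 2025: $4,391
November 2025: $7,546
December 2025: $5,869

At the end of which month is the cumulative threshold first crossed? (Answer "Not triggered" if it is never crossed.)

Not triggered

Through January 2025: $6,815
Through February 2025: $17,592
Through March 2025: $25,783
Through April 2025: $26,106
Through May 2025: $26,995
Through June 2025: $31,196
Through July 2025: $31,785
Through August 2025: $39,992
Through September 2025: $40,618
Through October 2025: $45,009
Through November 2025: $52,555
Through December 2025: $58,424
Final cumulative total $58,424 ≤ $61,700; the threshold is never exceeded.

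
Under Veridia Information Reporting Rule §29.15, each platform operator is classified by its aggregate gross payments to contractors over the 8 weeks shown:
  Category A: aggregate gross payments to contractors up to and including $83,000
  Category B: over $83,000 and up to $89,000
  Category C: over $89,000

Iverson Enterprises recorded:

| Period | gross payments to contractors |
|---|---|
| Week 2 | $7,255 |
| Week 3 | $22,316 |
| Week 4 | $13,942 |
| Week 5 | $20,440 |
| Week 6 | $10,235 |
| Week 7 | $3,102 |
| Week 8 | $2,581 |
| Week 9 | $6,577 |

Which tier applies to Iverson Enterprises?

Category B

Aggregate gross payments to contractors: $7,255 + $22,316 + $13,942 + $20,440 + $10,235 + $3,102 + $2,581 + $6,577 = $86,448.
$83,000 < $86,448 ≤ $89,000, so Category B applies.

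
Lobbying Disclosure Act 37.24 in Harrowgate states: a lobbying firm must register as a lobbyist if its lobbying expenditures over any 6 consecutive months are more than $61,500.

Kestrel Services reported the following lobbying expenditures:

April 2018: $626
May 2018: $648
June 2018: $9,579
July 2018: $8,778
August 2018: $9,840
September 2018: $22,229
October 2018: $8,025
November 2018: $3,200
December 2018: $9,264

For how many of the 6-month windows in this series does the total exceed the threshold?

April 2018–September 2018: $626 + $648 + $9,579 + $8,778 + $9,840 + $22,229 = $51,700 (under)
May 2018–October 2018: $648 + $9,579 + $8,778 + $9,840 + $22,229 + $8,025 = $59,099 (under)
June 2018–November 2018: $9,579 + $8,778 + $9,840 + $22,229 + $8,025 + $3,200 = $61,651 (over)
July 2018–December 2018: $8,778 + $9,840 + $22,229 + $8,025 + $3,200 + $9,264 = $61,336 (under)
1 window exceeds the threshold.

1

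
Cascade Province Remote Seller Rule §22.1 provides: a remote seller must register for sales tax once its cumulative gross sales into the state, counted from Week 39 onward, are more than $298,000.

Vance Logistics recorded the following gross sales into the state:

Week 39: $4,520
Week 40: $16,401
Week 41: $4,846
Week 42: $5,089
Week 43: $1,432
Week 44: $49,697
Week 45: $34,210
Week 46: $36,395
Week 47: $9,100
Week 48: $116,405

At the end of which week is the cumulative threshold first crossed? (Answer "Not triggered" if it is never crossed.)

Through Week 39: $4,520
Through Week 40: $20,921
Through Week 41: $25,767
Through Week 42: $30,856
Through Week 43: $32,288
Through Week 44: $81,985
Through Week 45: $116,195
Through Week 46: $152,590
Through Week 47: $161,690
Through Week 48: $278,095
Final cumulative total $278,095 ≤ $298,000; the threshold is never exceeded.

Not triggered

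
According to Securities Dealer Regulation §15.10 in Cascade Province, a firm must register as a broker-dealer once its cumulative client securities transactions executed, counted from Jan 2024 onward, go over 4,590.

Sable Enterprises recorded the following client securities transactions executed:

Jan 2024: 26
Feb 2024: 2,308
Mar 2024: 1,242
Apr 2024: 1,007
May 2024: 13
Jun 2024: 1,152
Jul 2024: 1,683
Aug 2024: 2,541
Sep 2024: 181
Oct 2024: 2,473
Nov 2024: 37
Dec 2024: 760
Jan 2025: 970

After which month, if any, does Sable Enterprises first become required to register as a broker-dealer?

Through Jan 2024: 26
Through Feb 2024: 2,334
Through Mar 2024: 3,576
Through Apr 2024: 4,583
Through May 2024: 4,596 ← exceeds threshold

May 2024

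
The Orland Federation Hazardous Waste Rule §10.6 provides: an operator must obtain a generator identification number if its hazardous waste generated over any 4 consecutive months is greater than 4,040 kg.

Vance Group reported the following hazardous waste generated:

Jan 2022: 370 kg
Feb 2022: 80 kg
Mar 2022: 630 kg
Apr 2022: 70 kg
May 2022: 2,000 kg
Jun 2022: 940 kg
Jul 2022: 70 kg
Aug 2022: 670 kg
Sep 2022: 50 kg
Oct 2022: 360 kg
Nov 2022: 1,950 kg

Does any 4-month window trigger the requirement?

Jan 2022–Apr 2022: 370 kg + 80 kg + 630 kg + 70 kg = 1,150 kg (under)
Feb 2022–May 2022: 80 kg + 630 kg + 70 kg + 2,000 kg = 2,780 kg (under)
Mar 2022–Jun 2022: 630 kg + 70 kg + 2,000 kg + 940 kg = 3,640 kg (under)
Apr 2022–Jul 2022: 70 kg + 2,000 kg + 940 kg + 70 kg = 3,080 kg (under)
May 2022–Aug 2022: 2,000 kg + 940 kg + 70 kg + 670 kg = 3,680 kg (under)
Jun 2022–Sep 2022: 940 kg + 70 kg + 670 kg + 50 kg = 1,730 kg (under)
Jul 2022–Oct 2022: 70 kg + 670 kg + 50 kg + 360 kg = 1,150 kg (under)
Aug 2022–Nov 2022: 670 kg + 50 kg + 360 kg + 1,950 kg = 3,030 kg (under)
No window exceeds 4,040 kg.

No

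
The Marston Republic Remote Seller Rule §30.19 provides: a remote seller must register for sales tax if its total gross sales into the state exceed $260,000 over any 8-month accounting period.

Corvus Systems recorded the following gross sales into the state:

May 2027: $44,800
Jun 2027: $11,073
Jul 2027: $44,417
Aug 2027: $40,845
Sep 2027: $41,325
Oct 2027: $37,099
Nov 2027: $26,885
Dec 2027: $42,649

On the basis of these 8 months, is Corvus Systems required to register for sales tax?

Total gross sales into the state: $44,800 + $11,073 + $44,417 + $40,845 + $41,325 + $37,099 + $26,885 + $42,649 = $289,093.
$289,093 > $260,000, so the threshold is exceeded.

Yes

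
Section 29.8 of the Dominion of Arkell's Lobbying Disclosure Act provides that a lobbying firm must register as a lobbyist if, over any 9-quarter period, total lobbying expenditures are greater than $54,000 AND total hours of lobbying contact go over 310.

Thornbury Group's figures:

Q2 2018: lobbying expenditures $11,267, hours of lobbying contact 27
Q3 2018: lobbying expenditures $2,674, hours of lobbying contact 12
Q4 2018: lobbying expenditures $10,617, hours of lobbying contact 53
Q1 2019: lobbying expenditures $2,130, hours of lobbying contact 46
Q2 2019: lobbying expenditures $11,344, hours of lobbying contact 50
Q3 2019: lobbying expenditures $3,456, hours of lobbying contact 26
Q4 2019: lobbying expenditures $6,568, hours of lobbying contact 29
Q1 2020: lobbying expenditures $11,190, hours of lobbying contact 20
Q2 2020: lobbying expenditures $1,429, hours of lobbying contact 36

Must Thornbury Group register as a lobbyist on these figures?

Total lobbying expenditures: $11,267 + $2,674 + $10,617 + $2,130 + $11,344 + $3,456 + $6,568 + $11,190 + $1,429 = $60,675 (> $54,000).
Total hours of lobbying contact: 27 + 12 + 53 + 46 + 50 + 26 + 29 + 20 + 36 = 299 (≤ 310).
The test is 'and': the rule requires both, and at least one is not exceeded.

No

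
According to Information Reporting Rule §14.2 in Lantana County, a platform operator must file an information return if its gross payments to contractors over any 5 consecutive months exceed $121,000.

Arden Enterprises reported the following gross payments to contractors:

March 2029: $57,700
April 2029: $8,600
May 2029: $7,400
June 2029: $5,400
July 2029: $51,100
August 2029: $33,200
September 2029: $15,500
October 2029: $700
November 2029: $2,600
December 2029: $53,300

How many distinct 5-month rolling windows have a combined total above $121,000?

March 2029–July 2029: $57,700 + $8,600 + $7,400 + $5,400 + $51,100 = $130,200 (over)
April 2029–August 2029: $8,600 + $7,400 + $5,400 + $51,100 + $33,200 = $105,700 (under)
May 2029–September 2029: $7,400 + $5,400 + $51,100 + $33,200 + $15,500 = $112,600 (under)
June 2029–October 2029: $5,400 + $51,100 + $33,200 + $15,500 + $700 = $105,900 (under)
July 2029–November 2029: $51,100 + $33,200 + $15,500 + $700 + $2,600 = $103,100 (under)
August 2029–December 2029: $33,200 + $15,500 + $700 + $2,600 + $53,300 = $105,300 (under)
1 window exceeds the threshold.

1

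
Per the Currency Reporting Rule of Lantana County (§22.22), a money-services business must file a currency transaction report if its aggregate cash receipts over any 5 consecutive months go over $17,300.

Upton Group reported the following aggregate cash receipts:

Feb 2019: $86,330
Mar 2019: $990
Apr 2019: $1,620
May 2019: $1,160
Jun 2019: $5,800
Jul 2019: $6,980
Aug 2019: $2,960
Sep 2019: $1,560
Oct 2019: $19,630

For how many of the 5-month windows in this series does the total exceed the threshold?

Feb 2019–Jun 2019: $86,330 + $990 + $1,620 + $1,160 + $5,800 = $95,900 (over)
Mar 2019–Jul 2019: $990 + $1,620 + $1,160 + $5,800 + $6,980 = $16,550 (under)
Apr 2019–Aug 2019: $1,620 + $1,160 + $5,800 + $6,980 + $2,960 = $18,520 (over)
May 2019–Sep 2019: $1,160 + $5,800 + $6,980 + $2,960 + $1,560 = $18,460 (over)
Jun 2019–Oct 2019: $5,800 + $6,980 + $2,960 + $1,560 + $19,630 = $36,930 (over)
4 windows exceed the threshold.

4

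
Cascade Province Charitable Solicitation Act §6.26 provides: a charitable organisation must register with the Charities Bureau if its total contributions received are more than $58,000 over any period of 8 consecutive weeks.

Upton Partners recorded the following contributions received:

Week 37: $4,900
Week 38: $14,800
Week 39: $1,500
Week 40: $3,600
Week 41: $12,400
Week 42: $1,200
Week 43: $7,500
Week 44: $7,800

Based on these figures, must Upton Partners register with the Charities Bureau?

No

Total contributions received: $4,900 + $14,800 + $1,500 + $3,600 + $12,400 + $1,200 + $7,500 + $7,800 = $53,700.
$53,700 ≤ $58,000, so the threshold is not exceeded.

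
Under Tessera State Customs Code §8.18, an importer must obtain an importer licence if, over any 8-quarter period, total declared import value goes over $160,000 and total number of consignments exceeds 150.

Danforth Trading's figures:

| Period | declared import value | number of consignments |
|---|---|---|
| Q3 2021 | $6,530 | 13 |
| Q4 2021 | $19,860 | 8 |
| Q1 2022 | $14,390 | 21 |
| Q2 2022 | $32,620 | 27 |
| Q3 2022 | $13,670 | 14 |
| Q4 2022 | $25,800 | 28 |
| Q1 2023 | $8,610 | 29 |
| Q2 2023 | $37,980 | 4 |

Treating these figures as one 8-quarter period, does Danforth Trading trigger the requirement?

Total declared import value: $6,530 + $19,860 + $14,390 + $32,620 + $13,670 + $25,800 + $8,610 + $37,980 = $159,460 (≤ $160,000).
Total number of consignments: 13 + 8 + 21 + 27 + 14 + 28 + 29 + 4 = 144 (≤ 150).
The test is 'and': the rule requires both, and at least one is not exceeded.

No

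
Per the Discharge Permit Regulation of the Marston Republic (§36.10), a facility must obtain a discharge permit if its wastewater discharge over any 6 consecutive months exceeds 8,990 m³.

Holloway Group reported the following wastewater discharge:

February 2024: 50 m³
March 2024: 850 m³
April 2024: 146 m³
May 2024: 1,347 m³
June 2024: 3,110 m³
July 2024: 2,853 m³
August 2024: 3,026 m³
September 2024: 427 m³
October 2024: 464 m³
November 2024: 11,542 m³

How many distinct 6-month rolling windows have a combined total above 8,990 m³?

February 2024–July 2024: 50 m³ + 850 m³ + 146 m³ + 1,347 m³ + 3,110 m³ + 2,853 m³ = 8,356 m³ (under)
March 2024–August 2024: 850 m³ + 146 m³ + 1,347 m³ + 3,110 m³ + 2,853 m³ + 3,026 m³ = 11,332 m³ (over)
April 2024–September 2024: 146 m³ + 1,347 m³ + 3,110 m³ + 2,853 m³ + 3,026 m³ + 427 m³ = 10,909 m³ (over)
May 2024–October 2024: 1,347 m³ + 3,110 m³ + 2,853 m³ + 3,026 m³ + 427 m³ + 464 m³ = 11,227 m³ (over)
June 2024–November 2024: 3,110 m³ + 2,853 m³ + 3,026 m³ + 427 m³ + 464 m³ + 11,542 m³ = 21,422 m³ (over)
4 windows exceed the threshold.

4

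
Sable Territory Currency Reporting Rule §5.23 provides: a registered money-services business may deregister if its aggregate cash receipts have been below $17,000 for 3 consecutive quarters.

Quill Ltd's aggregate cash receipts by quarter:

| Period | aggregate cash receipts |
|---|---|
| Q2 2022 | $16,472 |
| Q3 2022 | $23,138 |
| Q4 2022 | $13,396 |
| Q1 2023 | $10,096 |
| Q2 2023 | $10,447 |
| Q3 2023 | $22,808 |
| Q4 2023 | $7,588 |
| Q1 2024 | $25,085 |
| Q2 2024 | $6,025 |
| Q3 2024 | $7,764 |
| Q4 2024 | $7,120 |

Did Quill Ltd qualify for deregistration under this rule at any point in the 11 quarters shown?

Yes

Quarters below $17,000: Q2 2022, Q4 2022, Q1 2023, Q2 2023, Q4 2023, Q2 2024, Q3 2024, Q4 2024.
Longest run of consecutive quarters below the threshold: 3.
3 ≥ 3, so Quill Ltd became eligible.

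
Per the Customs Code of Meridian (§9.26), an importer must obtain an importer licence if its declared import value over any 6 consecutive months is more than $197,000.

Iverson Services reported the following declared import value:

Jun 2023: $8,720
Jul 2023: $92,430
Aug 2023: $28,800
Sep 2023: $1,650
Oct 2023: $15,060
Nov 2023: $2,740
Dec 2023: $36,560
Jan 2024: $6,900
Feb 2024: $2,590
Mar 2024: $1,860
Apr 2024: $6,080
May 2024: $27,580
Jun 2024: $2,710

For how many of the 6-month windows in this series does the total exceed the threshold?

0

Jun 2023–Nov 2023: $8,720 + $92,430 + $28,800 + $1,650 + $15,060 + $2,740 = $149,400 (under)
Jul 2023–Dec 2023: $92,430 + $28,800 + $1,650 + $15,060 + $2,740 + $36,560 = $177,240 (under)
Aug 2023–Jan 2024: $28,800 + $1,650 + $15,060 + $2,740 + $36,560 + $6,900 = $91,710 (under)
Sep 2023–Feb 2024: $1,650 + $15,060 + $2,740 + $36,560 + $6,900 + $2,590 = $65,500 (under)
Oct 2023–Mar 2024: $15,060 + $2,740 + $36,560 + $6,900 + $2,590 + $1,860 = $65,710 (under)
Nov 2023–Apr 2024: $2,740 + $36,560 + $6,900 + $2,590 + $1,860 + $6,080 = $56,730 (under)
Dec 2023–May 2024: $36,560 + $6,900 + $2,590 + $1,860 + $6,080 + $27,580 = $81,570 (under)
Jan 2024–Jun 2024: $6,900 + $2,590 + $1,860 + $6,080 + $27,580 + $2,710 = $47,720 (under)
0 windows exceed the threshold.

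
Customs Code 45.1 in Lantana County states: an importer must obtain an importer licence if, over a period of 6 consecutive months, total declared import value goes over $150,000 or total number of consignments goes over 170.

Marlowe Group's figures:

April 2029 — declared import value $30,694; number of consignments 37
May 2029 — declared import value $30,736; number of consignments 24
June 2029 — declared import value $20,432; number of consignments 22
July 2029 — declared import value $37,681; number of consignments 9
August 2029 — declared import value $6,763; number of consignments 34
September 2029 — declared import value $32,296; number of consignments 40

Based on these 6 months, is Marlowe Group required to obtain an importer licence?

Total declared import value: $30,694 + $30,736 + $20,432 + $37,681 + $6,763 + $32,296 = $158,602 (> $150,000).
Total number of consignments: 37 + 24 + 22 + 9 + 34 + 40 = 166 (≤ 170).
The test is 'or': at least one threshold is exceeded.

Yes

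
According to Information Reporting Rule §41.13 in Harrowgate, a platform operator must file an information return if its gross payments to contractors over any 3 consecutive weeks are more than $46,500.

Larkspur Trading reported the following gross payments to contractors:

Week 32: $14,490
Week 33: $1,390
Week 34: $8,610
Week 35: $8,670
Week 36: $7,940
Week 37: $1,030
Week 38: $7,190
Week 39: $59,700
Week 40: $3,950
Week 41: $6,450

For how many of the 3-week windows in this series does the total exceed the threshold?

Week 32–Week 34: $14,490 + $1,390 + $8,610 = $24,490 (under)
Week 33–Week 35: $1,390 + $8,610 + $8,670 = $18,670 (under)
Week 34–Week 36: $8,610 + $8,670 + $7,940 = $25,220 (under)
Week 35–Week 37: $8,670 + $7,940 + $1,030 = $17,640 (under)
Week 36–Week 38: $7,940 + $1,030 + $7,190 = $16,160 (under)
Week 37–Week 39: $1,030 + $7,190 + $59,700 = $67,920 (over)
Week 38–Week 40: $7,190 + $59,700 + $3,950 = $70,840 (over)
Week 39–Week 41: $59,700 + $3,950 + $6,450 = $70,100 (over)
3 windows exceed the threshold.

3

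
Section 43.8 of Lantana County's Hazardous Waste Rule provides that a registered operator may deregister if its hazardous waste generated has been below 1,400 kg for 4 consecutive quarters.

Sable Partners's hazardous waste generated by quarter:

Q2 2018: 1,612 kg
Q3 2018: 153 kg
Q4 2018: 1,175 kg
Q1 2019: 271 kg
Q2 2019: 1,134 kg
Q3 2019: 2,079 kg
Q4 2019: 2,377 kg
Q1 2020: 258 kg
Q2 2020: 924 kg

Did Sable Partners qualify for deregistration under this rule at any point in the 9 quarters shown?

Yes

Quarters below 1,400 kg: Q3 2018, Q4 2018, Q1 2019, Q2 2019, Q1 2020, Q2 2020.
Longest run of consecutive quarters below the threshold: 4.
4 ≥ 4, so Sable Partners became eligible.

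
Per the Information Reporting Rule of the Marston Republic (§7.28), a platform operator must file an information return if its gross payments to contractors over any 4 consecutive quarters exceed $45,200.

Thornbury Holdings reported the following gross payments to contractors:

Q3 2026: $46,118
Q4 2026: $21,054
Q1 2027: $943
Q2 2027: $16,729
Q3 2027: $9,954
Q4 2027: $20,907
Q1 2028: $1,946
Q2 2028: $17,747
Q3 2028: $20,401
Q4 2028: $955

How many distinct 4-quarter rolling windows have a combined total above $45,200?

6

Q3 2026–Q2 2027: $46,118 + $21,054 + $943 + $16,729 = $84,844 (over)
Q4 2026–Q3 2027: $21,054 + $943 + $16,729 + $9,954 = $48,680 (over)
Q1 2027–Q4 2027: $943 + $16,729 + $9,954 + $20,907 = $48,533 (over)
Q2 2027–Q1 2028: $16,729 + $9,954 + $20,907 + $1,946 = $49,536 (over)
Q3 2027–Q2 2028: $9,954 + $20,907 + $1,946 + $17,747 = $50,554 (over)
Q4 2027–Q3 2028: $20,907 + $1,946 + $17,747 + $20,401 = $61,001 (over)
Q1 2028–Q4 2028: $1,946 + $17,747 + $20,401 + $955 = $41,049 (under)
6 windows exceed the threshold.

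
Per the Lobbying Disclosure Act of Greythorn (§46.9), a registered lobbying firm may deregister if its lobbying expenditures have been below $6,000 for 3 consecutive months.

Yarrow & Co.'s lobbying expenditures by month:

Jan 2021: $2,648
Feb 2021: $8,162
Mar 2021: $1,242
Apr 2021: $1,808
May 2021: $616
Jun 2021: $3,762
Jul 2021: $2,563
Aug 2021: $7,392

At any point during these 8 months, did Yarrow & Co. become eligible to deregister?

Yes

Months below $6,000: Jan 2021, Mar 2021, Apr 2021, May 2021, Jun 2021, Jul 2021.
Longest run of consecutive months below the threshold: 5.
5 ≥ 3, so Yarrow & Co. became eligible.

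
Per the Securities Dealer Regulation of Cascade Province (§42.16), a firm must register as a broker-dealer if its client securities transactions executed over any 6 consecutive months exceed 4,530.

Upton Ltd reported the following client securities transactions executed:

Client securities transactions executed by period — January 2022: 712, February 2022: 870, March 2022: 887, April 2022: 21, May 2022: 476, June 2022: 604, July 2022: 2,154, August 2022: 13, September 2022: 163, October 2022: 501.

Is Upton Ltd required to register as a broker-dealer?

Yes

January 2022–June 2022: 712 + 870 + 887 + 21 + 476 + 604 = 3,570 (under)
February 2022–July 2022: 870 + 887 + 21 + 476 + 604 + 2,154 = 5,012 (over)
March 2022–August 2022: 887 + 21 + 476 + 604 + 2,154 + 13 = 4,155 (under)
April 2022–September 2022: 21 + 476 + 604 + 2,154 + 13 + 163 = 3,431 (under)
May 2022–October 2022: 476 + 604 + 2,154 + 13 + 163 + 501 = 3,911 (under)
At least one window exceeds 4,530.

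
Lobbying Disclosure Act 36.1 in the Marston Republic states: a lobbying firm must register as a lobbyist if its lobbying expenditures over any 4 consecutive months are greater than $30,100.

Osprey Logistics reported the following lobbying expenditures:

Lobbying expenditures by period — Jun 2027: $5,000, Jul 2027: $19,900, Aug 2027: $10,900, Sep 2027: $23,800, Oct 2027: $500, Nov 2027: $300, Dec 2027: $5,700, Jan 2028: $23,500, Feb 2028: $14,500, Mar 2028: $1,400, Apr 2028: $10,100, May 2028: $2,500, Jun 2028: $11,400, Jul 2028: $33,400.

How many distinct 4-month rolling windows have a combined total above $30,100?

Jun 2027–Sep 2027: $5,000 + $19,900 + $10,900 + $23,800 = $59,600 (over)
Jul 2027–Oct 2027: $19,900 + $10,900 + $23,800 + $500 = $55,100 (over)
Aug 2027–Nov 2027: $10,900 + $23,800 + $500 + $300 = $35,500 (over)
Sep 2027–Dec 2027: $23,800 + $500 + $300 + $5,700 = $30,300 (over)
Oct 2027–Jan 2028: $500 + $300 + $5,700 + $23,500 = $30,000 (under)
Nov 2027–Feb 2028: $300 + $5,700 + $23,500 + $14,500 = $44,000 (over)
Dec 2027–Mar 2028: $5,700 + $23,500 + $14,500 + $1,400 = $45,100 (over)
Jan 2028–Apr 2028: $23,500 + $14,500 + $1,400 + $10,100 = $49,500 (over)
Feb 2028–May 2028: $14,500 + $1,400 + $10,100 + $2,500 = $28,500 (under)
Mar 2028–Jun 2028: $1,400 + $10,100 + $2,500 + $11,400 = $25,400 (under)
Apr 2028–Jul 2028: $10,100 + $2,500 + $11,400 + $33,400 = $57,400 (over)
8 windows exceed the threshold.

8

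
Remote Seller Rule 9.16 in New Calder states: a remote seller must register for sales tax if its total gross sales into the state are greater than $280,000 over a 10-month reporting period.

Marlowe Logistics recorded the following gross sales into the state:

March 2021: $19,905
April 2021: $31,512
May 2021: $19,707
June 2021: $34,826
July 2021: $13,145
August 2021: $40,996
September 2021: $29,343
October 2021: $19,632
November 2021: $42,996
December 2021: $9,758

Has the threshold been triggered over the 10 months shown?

No

Total gross sales into the state: $19,905 + $31,512 + $19,707 + $34,826 + $13,145 + $40,996 + $29,343 + $19,632 + $42,996 + $9,758 = $261,820.
$261,820 ≤ $280,000, so the threshold is not exceeded.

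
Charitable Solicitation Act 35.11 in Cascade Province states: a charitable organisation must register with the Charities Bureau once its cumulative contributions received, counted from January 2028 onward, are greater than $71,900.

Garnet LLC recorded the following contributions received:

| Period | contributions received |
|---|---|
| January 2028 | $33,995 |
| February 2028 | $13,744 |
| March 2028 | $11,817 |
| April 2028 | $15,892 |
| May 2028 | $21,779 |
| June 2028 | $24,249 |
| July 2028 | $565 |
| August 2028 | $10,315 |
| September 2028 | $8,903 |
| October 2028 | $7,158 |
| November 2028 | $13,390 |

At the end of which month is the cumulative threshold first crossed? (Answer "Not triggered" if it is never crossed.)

Through January 2028: $33,995
Through February 2028: $47,739
Through March 2028: $59,556
Through April 2028: $75,448 ← exceeds threshold

April 2028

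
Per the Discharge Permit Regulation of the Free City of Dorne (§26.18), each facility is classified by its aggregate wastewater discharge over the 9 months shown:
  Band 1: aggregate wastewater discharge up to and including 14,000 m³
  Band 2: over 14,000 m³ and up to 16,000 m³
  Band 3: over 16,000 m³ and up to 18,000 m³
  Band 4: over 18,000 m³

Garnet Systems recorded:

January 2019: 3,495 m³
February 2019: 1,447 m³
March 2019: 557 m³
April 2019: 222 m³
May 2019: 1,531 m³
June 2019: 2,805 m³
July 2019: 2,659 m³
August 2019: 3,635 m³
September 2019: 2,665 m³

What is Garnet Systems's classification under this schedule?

Aggregate wastewater discharge: 3,495 m³ + 1,447 m³ + 557 m³ + 222 m³ + 1,531 m³ + 2,805 m³ + 2,659 m³ + 3,635 m³ + 2,665 m³ = 19,016 m³.
19,016 m³ > 18,000 m³, so Band 4 applies.

Band 4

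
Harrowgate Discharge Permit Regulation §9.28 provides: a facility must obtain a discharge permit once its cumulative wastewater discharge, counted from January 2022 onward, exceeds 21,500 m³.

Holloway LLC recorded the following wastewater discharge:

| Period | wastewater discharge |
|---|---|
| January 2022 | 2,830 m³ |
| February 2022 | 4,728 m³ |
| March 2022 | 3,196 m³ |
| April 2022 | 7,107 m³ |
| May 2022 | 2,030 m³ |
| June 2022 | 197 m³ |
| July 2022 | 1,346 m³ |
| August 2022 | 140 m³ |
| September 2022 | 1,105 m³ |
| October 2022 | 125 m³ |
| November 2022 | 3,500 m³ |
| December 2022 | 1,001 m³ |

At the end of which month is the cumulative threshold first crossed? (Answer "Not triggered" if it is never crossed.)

Through January 2022: 2,830 m³
Through February 2022: 7,558 m³
Through March 2022: 10,754 m³
Through April 2022: 17,861 m³
Through May 2022: 19,891 m³
Through June 2022: 20,088 m³
Through July 2022: 21,434 m³
Through August 2022: 21,574 m³ ← exceeds threshold

August 2022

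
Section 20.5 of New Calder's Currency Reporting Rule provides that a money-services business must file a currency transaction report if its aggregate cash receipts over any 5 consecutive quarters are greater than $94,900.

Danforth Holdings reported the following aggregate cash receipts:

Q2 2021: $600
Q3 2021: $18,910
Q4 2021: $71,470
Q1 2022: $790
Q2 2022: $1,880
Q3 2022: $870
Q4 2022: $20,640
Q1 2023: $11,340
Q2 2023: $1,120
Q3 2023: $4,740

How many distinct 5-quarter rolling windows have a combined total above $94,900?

1

Q2 2021–Q2 2022: $600 + $18,910 + $71,470 + $790 + $1,880 = $93,650 (under)
Q3 2021–Q3 2022: $18,910 + $71,470 + $790 + $1,880 + $870 = $93,920 (under)
Q4 2021–Q4 2022: $71,470 + $790 + $1,880 + $870 + $20,640 = $95,650 (over)
Q1 2022–Q1 2023: $790 + $1,880 + $870 + $20,640 + $11,340 = $35,520 (under)
Q2 2022–Q2 2023: $1,880 + $870 + $20,640 + $11,340 + $1,120 = $35,850 (under)
Q3 2022–Q3 2023: $870 + $20,640 + $11,340 + $1,120 + $4,740 = $38,710 (under)
1 window exceeds the threshold.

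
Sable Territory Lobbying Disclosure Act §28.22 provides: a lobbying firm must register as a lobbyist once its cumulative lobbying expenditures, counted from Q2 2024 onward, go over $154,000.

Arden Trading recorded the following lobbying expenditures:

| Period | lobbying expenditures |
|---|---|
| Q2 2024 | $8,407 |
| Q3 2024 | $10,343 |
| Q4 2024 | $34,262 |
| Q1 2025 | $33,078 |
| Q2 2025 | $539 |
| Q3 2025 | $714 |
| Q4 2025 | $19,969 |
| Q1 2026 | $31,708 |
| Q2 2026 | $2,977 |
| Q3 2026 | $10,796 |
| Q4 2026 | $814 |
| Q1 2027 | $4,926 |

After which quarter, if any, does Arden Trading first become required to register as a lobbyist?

Q1 2027

Through Q2 2024: $8,407
Through Q3 2024: $18,750
Through Q4 2024: $53,012
Through Q1 2025: $86,090
Through Q2 2025: $86,629
Through Q3 2025: $87,343
Through Q4 2025: $107,312
Through Q1 2026: $139,020
Through Q2 2026: $141,997
Through Q3 2026: $152,793
Through Q4 2026: $153,607
Through Q1 2027: $158,533 ← exceeds threshold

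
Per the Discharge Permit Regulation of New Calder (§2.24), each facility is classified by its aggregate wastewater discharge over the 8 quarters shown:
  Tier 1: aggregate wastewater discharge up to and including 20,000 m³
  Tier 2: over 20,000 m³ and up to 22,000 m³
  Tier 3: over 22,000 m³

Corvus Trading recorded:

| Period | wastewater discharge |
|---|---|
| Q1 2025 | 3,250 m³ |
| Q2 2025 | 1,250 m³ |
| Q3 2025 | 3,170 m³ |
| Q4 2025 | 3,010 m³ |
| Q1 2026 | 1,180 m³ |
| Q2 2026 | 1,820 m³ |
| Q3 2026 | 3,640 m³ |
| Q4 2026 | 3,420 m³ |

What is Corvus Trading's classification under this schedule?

Tier 2

Aggregate wastewater discharge: 3,250 m³ + 1,250 m³ + 3,170 m³ + 3,010 m³ + 1,180 m³ + 1,820 m³ + 3,640 m³ + 3,420 m³ = 20,740 m³.
20,000 m³ < 20,740 m³ ≤ 22,000 m³, so Tier 2 applies.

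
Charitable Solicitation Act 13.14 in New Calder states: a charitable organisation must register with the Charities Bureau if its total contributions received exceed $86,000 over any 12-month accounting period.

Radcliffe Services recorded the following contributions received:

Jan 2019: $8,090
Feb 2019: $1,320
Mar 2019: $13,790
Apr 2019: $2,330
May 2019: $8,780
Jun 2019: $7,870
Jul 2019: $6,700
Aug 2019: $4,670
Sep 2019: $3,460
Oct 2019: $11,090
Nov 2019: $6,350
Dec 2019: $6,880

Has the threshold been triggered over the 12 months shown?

Total contributions received: $8,090 + $1,320 + $13,790 + $2,330 + $8,780 + $7,870 + $6,700 + $4,670 + $3,460 + $11,090 + $6,350 + $6,880 = $81,330.
$81,330 ≤ $86,000, so the threshold is not exceeded.

No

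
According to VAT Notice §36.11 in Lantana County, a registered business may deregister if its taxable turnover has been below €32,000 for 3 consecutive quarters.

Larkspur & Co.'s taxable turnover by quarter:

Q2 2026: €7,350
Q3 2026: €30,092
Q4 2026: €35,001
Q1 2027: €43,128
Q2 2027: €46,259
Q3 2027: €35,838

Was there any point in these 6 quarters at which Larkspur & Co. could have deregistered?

No

Quarters below €32,000: Q2 2026, Q3 2026.
Longest run of consecutive quarters below the threshold: 2.
2 < 3, so Larkspur & Co. never became eligible.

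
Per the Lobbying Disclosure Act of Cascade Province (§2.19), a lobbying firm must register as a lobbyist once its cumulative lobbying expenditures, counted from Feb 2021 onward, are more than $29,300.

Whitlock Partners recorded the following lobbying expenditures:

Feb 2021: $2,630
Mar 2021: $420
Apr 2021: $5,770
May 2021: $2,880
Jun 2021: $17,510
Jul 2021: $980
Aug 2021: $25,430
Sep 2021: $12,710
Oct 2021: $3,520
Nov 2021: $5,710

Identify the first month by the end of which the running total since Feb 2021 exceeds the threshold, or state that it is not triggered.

Jul 2021

Through Feb 2021: $2,630
Through Mar 2021: $3,050
Through Apr 2021: $8,820
Through May 2021: $11,700
Through Jun 2021: $29,210
Through Jul 2021: $30,190 ← exceeds threshold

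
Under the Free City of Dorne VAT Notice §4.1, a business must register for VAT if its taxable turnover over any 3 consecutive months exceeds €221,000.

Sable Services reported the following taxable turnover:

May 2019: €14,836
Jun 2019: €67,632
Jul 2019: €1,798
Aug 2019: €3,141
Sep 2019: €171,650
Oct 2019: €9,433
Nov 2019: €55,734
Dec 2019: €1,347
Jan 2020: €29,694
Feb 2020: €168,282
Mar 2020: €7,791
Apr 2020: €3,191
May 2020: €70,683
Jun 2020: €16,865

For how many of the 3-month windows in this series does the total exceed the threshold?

1

May 2019–Jul 2019: €14,836 + €67,632 + €1,798 = €84,266 (under)
Jun 2019–Aug 2019: €67,632 + €1,798 + €3,141 = €72,571 (under)
Jul 2019–Sep 2019: €1,798 + €3,141 + €171,650 = €176,589 (under)
Aug 2019–Oct 2019: €3,141 + €171,650 + €9,433 = €184,224 (under)
Sep 2019–Nov 2019: €171,650 + €9,433 + €55,734 = €236,817 (over)
Oct 2019–Dec 2019: €9,433 + €55,734 + €1,347 = €66,514 (under)
Nov 2019–Jan 2020: €55,734 + €1,347 + €29,694 = €86,775 (under)
Dec 2019–Feb 2020: €1,347 + €29,694 + €168,282 = €199,323 (under)
Jan 2020–Mar 2020: €29,694 + €168,282 + €7,791 = €205,767 (under)
Feb 2020–Apr 2020: €168,282 + €7,791 + €3,191 = €179,264 (under)
Mar 2020–May 2020: €7,791 + €3,191 + €70,683 = €81,665 (under)
Apr 2020–Jun 2020: €3,191 + €70,683 + €16,865 = €90,739 (under)
1 window exceeds the threshold.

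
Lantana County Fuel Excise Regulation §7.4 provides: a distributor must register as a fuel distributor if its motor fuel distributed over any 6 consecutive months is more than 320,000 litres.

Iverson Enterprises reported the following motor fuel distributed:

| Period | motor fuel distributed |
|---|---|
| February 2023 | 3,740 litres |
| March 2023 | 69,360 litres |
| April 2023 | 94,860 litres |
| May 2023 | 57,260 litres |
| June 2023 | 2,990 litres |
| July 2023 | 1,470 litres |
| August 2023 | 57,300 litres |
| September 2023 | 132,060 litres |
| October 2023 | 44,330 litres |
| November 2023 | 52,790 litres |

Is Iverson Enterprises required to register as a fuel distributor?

February 2023–July 2023: 3,740 litres + 69,360 litres + 94,860 litres + 57,260 litres + 2,990 litres + 1,470 litres = 229,680 litres (under)
March 2023–August 2023: 69,360 litres + 94,860 litres + 57,260 litres + 2,990 litres + 1,470 litres + 57,300 litres = 283,240 litres (under)
April 2023–September 2023: 94,860 litres + 57,260 litres + 2,990 litres + 1,470 litres + 57,300 litres + 132,060 litres = 345,940 litres (over)
May 2023–October 2023: 57,260 litres + 2,990 litres + 1,470 litres + 57,300 litres + 132,060 litres + 44,330 litres = 295,410 litres (under)
June 2023–November 2023: 2,990 litres + 1,470 litres + 57,300 litres + 132,060 litres + 44,330 litres + 52,790 litres = 290,940 litres (under)
At least one window exceeds 320,000 litres.

Yes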